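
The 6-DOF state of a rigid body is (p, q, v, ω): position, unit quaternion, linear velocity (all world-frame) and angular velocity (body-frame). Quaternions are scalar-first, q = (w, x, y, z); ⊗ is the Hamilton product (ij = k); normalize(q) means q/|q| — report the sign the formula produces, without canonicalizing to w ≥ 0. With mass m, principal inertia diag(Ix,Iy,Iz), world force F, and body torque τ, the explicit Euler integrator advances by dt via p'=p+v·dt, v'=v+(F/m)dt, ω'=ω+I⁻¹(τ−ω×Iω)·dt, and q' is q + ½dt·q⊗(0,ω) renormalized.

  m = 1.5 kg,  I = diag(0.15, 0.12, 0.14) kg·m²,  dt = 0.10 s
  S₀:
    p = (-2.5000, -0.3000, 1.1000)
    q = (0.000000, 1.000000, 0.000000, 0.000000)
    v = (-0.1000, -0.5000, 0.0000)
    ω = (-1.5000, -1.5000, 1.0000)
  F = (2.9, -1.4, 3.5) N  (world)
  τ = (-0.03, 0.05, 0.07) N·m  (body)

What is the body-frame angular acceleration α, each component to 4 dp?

precession coupling ω×(Iω) = (-0.0300, -0.0150, -0.0675)
α = I⁻¹(τ − ω×Iω) = (0.0000, 0.5417, 0.9821)

α = (0.0000, 0.5417, 0.9821)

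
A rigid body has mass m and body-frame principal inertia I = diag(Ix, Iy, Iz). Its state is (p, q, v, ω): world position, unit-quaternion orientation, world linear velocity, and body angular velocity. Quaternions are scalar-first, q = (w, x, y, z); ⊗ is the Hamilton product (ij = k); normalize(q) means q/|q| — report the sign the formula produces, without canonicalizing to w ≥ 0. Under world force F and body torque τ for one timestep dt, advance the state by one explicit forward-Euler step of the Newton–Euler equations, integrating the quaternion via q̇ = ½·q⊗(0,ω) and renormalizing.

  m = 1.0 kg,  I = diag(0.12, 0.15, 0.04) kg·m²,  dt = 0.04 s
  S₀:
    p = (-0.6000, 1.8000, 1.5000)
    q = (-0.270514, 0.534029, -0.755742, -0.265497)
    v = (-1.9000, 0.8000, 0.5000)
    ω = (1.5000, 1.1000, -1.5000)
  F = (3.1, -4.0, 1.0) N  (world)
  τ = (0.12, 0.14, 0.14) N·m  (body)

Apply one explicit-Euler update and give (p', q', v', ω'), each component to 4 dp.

p' = (-0.6760, 1.8320, 1.5200)
q' = (-0.2776, 0.5538, -0.7528, -0.2227)
v' = (-1.7760, 0.6400, 0.5400)
ω' = (1.4795, 1.1853, -1.4095)

(τ − ω×Iω)/I = (-0.5125, 2.1333, 2.2625)
ω + α·dt = (1.4795, 1.1853, -1.4095)
q⊗(0,ω) = (-0.3679728, 1.0198887, 0.1052326, 2.1268159)
updated quaternion q' = (-0.2776, 0.5538, -0.7528, -0.2227)
p' = p + v·dt = (-0.6760, 1.8320, 1.5200)
v' = v + a·dt = (-1.7760, 0.6400, 0.5400)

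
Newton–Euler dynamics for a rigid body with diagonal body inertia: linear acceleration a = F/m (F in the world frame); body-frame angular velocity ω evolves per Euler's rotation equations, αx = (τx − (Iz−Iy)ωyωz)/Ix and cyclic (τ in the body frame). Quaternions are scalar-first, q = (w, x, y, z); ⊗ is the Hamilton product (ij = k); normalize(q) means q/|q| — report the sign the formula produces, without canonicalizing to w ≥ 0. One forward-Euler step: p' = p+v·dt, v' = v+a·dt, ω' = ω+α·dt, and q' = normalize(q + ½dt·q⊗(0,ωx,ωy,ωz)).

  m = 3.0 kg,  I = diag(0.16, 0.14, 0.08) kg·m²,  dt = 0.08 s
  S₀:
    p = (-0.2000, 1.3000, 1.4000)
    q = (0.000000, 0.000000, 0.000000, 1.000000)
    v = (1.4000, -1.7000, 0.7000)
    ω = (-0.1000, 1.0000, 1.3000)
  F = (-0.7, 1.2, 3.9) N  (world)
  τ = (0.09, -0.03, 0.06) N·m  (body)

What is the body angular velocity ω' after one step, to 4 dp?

ω' = (-0.0160, 0.9888, 1.3580)

ω×(Iω) gyroscopic = (-0.0780, -0.0104, 0.0020)
angular accel α = (1.0500, -0.1400, 0.7250)
new body rate ω' = (-0.0160, 0.9888, 1.3580)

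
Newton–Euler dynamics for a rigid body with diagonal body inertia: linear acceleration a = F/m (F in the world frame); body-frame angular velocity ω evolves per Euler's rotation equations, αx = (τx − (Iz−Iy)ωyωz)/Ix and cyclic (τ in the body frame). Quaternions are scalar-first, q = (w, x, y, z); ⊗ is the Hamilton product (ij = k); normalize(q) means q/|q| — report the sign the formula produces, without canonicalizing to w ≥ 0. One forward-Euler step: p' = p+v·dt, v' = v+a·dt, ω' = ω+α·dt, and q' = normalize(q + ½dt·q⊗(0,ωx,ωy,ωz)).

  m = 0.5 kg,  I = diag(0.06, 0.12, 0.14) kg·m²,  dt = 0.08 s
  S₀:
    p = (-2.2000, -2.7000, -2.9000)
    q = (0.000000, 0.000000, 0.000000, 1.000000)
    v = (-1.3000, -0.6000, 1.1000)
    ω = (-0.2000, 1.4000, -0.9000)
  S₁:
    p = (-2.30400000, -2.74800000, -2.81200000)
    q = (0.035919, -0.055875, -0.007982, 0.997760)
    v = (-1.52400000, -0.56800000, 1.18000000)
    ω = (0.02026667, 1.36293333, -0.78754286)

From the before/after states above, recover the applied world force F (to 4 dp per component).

v₁ − v₀ = (-0.22400000, 0.03200000, 0.08000000)
m·(v₁−v₀)/dt = (-1.4000, 0.2000, 0.5000)

F = (-1.4000, 0.2000, 0.5000)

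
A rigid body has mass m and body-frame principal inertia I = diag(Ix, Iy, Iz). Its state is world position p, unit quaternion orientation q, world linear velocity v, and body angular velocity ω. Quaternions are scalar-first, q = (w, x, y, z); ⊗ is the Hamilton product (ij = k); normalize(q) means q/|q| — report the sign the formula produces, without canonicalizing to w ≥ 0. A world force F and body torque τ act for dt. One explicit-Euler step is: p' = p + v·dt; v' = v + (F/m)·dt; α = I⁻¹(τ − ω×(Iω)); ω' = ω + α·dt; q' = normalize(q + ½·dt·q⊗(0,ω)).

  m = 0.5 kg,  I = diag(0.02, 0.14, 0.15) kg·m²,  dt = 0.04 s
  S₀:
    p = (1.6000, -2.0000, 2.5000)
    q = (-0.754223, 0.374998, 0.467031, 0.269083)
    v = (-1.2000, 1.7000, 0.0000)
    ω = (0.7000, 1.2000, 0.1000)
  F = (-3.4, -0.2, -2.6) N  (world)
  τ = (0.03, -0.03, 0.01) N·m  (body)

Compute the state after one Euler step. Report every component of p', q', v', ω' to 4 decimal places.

ω×(Iω) gyroscopic = (0.0012, -0.0091, 0.1008)
α = I⁻¹(τ − ω×Iω) = (1.4400, -0.1493, -0.6053)
new body rate ω' = (0.7576, 1.1940, 0.0758)
Hamilton product q⊗(0,ω) = (-0.8498441, -0.8041526, -0.7542093, 0.0476536)
q + ½dt·q⊗(0,ω), renormalized = (-0.7709, 0.3588, 0.4518, 0.2699)
a = (-6.8000, -0.4000, -5.2000)
new position p' = (1.5520, -1.9320, 2.5000)
v' = v + a·dt = (-1.4720, 1.6840, -0.2080)

p' = (1.5520, -1.9320, 2.5000)
q' = (-0.7709, 0.3588, 0.4518, 0.2699)
v' = (-1.4720, 1.6840, -0.2080)
ω' = (0.7576, 1.1940, 0.0758)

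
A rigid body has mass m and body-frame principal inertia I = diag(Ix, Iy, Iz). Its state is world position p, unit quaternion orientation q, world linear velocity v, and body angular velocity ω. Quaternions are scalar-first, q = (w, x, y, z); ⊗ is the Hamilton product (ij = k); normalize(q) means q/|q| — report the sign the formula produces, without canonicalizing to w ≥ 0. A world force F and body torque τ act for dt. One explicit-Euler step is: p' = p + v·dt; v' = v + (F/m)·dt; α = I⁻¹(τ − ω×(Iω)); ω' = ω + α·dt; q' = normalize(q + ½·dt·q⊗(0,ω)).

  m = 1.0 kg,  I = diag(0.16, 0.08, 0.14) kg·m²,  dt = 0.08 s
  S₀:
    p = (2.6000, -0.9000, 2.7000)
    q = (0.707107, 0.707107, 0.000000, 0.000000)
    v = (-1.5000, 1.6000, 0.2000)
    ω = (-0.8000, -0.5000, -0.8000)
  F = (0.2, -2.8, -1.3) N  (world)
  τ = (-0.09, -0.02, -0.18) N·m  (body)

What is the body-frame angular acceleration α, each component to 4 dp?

α = (-0.7125, -0.4100, -1.0571)

ω×(Iω) gyroscopic = (0.0240, 0.0128, -0.0320)
α = I⁻¹(τ − ω×Iω) = (-0.7125, -0.4100, -1.0571)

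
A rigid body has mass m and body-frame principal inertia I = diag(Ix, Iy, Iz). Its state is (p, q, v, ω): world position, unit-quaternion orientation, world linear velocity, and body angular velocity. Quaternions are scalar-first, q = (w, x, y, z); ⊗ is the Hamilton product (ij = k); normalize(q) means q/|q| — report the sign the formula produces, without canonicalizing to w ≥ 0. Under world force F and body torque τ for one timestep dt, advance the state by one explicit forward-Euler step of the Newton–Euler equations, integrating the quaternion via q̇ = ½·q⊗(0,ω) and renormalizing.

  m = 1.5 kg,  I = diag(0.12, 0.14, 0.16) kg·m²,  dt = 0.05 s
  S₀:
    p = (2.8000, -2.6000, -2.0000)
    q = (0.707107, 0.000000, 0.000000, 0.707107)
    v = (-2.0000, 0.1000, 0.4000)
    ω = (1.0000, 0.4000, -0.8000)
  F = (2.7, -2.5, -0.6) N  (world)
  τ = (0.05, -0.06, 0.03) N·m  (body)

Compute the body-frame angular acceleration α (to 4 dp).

gyro term ω×Iω = (-0.0064, 0.0320, 0.0080)
(τ − ω×Iω)/I = (0.4700, -0.6571, 0.1375)

α = (0.4700, -0.6571, 0.1375)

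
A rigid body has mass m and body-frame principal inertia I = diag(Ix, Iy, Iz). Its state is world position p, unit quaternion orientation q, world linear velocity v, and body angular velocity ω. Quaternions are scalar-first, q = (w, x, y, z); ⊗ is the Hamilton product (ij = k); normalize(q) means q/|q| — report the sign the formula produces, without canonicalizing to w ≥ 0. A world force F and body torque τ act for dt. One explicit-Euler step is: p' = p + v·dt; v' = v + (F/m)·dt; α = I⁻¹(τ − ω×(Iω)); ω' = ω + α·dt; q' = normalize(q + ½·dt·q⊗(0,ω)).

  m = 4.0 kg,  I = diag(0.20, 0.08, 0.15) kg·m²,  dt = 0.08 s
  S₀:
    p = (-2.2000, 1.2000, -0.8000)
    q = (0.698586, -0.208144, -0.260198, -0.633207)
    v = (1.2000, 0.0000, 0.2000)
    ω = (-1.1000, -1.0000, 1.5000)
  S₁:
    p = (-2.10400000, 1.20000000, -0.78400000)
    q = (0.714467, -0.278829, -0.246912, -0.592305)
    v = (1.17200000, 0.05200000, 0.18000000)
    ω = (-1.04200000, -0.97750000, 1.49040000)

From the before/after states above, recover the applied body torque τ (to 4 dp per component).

τ = (0.0400, -0.0600, -0.1500)

ω₁ − ω₀ = (0.05800000, 0.02250000, -0.00960000)
gyro term ω₀×Iω₀ = (-0.1050, -0.0825, -0.1320)
I·α + gyro = (0.0400, -0.0600, -0.1500)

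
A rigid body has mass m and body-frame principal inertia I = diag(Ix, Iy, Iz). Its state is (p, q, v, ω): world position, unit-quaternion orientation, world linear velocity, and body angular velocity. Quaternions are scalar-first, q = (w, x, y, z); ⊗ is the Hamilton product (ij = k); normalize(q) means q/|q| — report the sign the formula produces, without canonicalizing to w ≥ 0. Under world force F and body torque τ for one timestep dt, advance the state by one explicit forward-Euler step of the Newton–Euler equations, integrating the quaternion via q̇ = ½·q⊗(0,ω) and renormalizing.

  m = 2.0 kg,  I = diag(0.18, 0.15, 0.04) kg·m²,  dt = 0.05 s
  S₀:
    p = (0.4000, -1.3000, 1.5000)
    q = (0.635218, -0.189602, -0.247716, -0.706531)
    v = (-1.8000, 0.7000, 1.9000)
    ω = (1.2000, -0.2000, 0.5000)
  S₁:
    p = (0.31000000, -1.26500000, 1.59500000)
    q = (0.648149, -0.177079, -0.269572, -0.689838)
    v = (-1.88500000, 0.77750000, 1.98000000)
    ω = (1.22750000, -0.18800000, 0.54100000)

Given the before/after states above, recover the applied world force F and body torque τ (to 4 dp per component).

velocity change Δv = (-0.08500000, 0.07750000, 0.08000000)
m·(v₁−v₀)/dt = (-3.4000, 3.1000, 3.2000)
ω₁ − ω₀ = (0.02750000, 0.01200000, 0.04100000)
precession coupling = (0.0110, 0.0840, 0.0072)
applied torque τ = (0.1100, 0.1200, 0.0400)

F = (-3.4000, 3.1000, 3.2000)
τ = (0.1100, 0.1200, 0.0400)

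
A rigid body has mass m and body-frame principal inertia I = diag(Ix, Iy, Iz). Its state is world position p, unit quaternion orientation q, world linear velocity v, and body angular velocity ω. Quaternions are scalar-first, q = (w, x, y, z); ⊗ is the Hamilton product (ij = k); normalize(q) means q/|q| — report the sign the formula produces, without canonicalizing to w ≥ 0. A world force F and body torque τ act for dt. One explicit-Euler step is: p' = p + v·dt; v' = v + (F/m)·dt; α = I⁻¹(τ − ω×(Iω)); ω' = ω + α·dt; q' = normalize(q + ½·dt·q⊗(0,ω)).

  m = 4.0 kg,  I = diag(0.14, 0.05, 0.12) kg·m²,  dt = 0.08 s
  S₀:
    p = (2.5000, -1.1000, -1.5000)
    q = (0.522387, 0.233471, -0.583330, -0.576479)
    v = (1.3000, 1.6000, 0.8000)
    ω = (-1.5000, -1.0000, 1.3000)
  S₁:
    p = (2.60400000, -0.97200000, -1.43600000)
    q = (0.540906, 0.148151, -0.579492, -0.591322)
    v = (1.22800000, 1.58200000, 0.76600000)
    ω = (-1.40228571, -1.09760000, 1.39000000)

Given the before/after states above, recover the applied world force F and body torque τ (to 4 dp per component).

F = (-3.6000, -0.9000, -1.7000)
τ = (0.0800, -0.1000, 0.0000)

rate change Δω = (0.09771429, -0.09760000, 0.09000000)
gyro term ω₀×Iω₀ = (-0.0910, -0.0390, -0.1350)
τ = I·(Δω/dt) + ω₀×(Iω₀) = (0.0800, -0.1000, 0.0000)
velocity change Δv = (-0.07200000, -0.01800000, -0.03400000)
applied force F = (-3.6000, -0.9000, -1.7000)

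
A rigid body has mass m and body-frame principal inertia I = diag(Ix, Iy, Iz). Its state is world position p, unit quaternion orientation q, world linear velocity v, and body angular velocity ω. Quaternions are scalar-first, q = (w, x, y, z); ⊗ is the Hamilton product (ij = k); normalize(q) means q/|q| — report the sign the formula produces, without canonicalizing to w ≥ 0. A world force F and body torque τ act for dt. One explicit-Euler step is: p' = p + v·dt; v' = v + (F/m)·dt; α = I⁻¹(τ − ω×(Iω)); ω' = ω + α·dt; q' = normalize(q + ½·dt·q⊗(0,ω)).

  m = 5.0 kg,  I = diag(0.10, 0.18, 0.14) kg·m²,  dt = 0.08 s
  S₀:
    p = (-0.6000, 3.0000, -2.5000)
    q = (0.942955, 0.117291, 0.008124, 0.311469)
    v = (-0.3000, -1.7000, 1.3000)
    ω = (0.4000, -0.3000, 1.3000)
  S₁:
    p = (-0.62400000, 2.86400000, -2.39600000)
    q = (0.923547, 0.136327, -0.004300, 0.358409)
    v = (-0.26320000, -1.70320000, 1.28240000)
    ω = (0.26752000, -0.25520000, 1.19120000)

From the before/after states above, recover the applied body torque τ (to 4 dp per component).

τ = (-0.1500, 0.0800, -0.2000)

rate change Δω = (-0.13248000, 0.04480000, -0.10880000)
ω₀×(Iω₀) = (0.0156, -0.0208, -0.0096)
applied torque τ = (-0.1500, 0.0800, -0.2000)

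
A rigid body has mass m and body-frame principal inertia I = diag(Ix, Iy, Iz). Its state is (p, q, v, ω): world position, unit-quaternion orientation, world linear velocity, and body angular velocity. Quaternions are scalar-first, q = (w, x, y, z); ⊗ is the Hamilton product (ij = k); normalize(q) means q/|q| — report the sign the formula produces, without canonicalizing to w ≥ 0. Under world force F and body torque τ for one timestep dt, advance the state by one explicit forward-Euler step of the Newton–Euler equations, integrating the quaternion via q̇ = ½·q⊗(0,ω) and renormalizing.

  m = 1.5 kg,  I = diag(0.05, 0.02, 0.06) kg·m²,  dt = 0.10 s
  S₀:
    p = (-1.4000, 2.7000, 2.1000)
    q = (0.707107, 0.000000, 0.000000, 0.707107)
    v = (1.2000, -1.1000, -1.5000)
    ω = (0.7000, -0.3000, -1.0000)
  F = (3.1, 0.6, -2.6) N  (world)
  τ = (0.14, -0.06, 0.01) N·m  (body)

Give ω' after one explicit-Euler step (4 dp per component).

precession coupling ω×(Iω) = (0.0120, 0.0070, 0.0063)
α = I⁻¹(τ − ω×Iω) = (2.5600, -3.3500, 0.0617)
ω + α·dt = (0.9560, -0.6350, -0.9938)

ω' = (0.9560, -0.6350, -0.9938)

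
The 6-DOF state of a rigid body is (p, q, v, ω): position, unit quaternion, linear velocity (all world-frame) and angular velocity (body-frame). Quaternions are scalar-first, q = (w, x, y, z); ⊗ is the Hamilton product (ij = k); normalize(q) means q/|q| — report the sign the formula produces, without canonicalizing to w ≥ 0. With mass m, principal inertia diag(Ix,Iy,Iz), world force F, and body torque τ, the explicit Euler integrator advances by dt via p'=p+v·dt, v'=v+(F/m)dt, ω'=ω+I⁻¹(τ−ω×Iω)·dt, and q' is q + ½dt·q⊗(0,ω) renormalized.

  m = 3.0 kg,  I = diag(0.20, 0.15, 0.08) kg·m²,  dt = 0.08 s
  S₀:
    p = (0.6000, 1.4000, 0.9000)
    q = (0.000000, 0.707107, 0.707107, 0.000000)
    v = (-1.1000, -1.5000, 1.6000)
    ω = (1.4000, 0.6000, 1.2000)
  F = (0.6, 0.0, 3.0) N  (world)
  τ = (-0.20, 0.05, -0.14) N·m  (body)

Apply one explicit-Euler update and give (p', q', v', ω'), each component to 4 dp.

p' = (0.5120, 1.2800, 1.0280)
q' = (-0.0564, 0.7388, 0.6711, -0.0226)
v' = (-1.0840, -1.5000, 1.6800)
ω' = (1.3402, 0.5191, 1.1020)

precession coupling ω×(Iω) = (-0.0504, 0.2016, -0.0420)
(τ − ω×Iω)/I = (-0.7480, -1.0107, -1.2250)
ω' = ω + α·dt = (1.3402, 0.5191, 1.1020)
2q̇ = q⊗(0,ω) = (-1.4142140, 0.8485284, -0.8485284, -0.5656856)
q + ½dt·q⊗(0,ω), renormalized = (-0.0564, 0.7388, 0.6711, -0.0226)
p + v·dt = (0.5120, 1.2800, 1.0280)
new velocity v' = (-1.0840, -1.5000, 1.6800)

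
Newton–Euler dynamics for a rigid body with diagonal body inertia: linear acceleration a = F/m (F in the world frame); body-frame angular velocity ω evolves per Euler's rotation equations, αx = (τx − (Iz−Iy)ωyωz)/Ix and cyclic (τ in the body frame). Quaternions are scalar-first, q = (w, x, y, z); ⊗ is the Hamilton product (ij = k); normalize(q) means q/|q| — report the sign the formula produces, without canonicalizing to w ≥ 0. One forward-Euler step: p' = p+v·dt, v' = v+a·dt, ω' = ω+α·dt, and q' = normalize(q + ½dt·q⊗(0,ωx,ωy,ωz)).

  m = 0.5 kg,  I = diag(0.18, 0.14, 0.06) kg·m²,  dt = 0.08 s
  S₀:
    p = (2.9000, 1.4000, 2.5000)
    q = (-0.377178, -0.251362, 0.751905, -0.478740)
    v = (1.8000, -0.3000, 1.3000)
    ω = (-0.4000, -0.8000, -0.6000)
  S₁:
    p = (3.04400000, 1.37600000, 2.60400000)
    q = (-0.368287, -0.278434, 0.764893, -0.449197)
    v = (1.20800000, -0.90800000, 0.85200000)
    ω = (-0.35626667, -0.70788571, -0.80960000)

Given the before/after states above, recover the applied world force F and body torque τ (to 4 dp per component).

F = (-3.7000, -3.8000, -2.8000)
τ = (0.0600, 0.1900, -0.1700)

ω₁ − ω₀ = (0.04373333, 0.09211429, -0.20960000)
precession coupling = (-0.0384, 0.0288, -0.0128)
τ = I·(Δω/dt) + ω₀×(Iω₀) = (0.0600, 0.1900, -0.1700)
velocity change Δv = (-0.59200000, -0.60800000, -0.44800000)
applied force F = (-3.7000, -3.8000, -2.8000)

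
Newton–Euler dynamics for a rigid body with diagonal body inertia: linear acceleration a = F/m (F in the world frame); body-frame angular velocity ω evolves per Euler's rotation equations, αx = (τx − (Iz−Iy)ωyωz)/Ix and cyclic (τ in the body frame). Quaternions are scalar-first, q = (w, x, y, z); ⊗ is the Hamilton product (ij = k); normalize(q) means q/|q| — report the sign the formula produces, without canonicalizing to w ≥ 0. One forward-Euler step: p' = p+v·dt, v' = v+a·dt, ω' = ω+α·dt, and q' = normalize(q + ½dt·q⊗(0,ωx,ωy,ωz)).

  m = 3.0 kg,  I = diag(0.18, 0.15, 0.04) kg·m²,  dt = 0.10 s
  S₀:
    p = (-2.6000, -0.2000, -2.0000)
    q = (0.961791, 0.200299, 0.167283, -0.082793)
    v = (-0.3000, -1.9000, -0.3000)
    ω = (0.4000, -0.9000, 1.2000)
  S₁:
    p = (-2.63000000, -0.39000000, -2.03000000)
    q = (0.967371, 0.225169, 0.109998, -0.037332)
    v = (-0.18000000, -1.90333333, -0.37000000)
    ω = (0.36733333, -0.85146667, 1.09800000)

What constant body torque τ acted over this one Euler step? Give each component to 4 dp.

ω₁ − ω₀ = (-0.03266667, 0.04853333, -0.10200000)
applied torque τ = (0.0600, 0.1400, -0.0300)

τ = (0.0600, 0.1400, -0.0300)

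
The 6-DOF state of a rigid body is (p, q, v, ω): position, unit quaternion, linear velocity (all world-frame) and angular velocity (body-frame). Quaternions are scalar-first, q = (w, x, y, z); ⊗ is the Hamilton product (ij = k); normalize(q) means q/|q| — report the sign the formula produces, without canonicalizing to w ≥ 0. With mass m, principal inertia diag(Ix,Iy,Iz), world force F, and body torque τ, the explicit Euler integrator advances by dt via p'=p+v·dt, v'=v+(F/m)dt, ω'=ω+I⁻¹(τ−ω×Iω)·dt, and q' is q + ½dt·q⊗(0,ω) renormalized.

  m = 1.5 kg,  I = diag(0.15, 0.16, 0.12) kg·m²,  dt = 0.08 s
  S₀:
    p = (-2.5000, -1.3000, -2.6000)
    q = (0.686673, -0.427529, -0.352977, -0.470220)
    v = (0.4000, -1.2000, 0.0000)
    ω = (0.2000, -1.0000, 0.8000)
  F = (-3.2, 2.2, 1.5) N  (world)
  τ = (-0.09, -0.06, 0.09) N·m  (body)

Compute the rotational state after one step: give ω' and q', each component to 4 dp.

ω' = (0.1349, -1.0324, 0.8613)
q' = (0.6901, -0.4515, -0.3700, -0.4277)

ω×(Iω) gyroscopic = (0.0320, 0.0048, -0.0020)
(τ − ω×Iω)/I = (-0.8133, -0.4050, 0.7667)
ω + α·dt = (0.1349, -1.0324, 0.8613)
2q̇ = q⊗(0,ω) = (0.1087048, -0.6152670, -0.4386938, 1.0474628)
q + ½dt·q⊗(0,ω), renormalized = (0.6901, -0.4515, -0.3700, -0.4277)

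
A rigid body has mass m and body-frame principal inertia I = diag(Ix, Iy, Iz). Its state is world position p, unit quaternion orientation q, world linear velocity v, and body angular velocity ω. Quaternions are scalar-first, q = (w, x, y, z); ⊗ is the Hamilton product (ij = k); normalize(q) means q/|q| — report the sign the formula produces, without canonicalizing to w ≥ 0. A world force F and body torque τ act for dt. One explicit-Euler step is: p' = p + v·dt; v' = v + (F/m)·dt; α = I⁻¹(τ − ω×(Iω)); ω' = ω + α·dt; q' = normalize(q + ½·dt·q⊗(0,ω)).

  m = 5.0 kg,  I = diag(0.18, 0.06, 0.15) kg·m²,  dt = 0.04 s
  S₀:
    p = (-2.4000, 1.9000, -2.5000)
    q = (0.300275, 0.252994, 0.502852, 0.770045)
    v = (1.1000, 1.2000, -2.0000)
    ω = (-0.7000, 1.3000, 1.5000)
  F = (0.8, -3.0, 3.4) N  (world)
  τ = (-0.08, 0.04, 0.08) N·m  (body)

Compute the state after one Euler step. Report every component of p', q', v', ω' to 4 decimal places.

new position p' = (-2.3560, 1.9480, -2.5800)
v' = v + a·dt = (1.1064, 1.1760, -1.9728)
precession coupling ω×(Iω) = (0.1755, -0.0315, 0.1092)
angular accel α = (-1.4194, 1.1917, -0.1947)
ω + α·dt = (-0.7568, 1.3477, 1.4922)
q⊗(0,ω) = (-1.6316793, -0.4569730, -0.5281650, 1.1313011)
q' = normalize(q + ½dt·q⊗(0,ω)) = (0.2674, 0.2436, 0.4919, 0.7920)

p' = (-2.3560, 1.9480, -2.5800)
q' = (0.2674, 0.2436, 0.4919, 0.7920)
v' = (1.1064, 1.1760, -1.9728)
ω' = (-0.7568, 1.3477, 1.4922)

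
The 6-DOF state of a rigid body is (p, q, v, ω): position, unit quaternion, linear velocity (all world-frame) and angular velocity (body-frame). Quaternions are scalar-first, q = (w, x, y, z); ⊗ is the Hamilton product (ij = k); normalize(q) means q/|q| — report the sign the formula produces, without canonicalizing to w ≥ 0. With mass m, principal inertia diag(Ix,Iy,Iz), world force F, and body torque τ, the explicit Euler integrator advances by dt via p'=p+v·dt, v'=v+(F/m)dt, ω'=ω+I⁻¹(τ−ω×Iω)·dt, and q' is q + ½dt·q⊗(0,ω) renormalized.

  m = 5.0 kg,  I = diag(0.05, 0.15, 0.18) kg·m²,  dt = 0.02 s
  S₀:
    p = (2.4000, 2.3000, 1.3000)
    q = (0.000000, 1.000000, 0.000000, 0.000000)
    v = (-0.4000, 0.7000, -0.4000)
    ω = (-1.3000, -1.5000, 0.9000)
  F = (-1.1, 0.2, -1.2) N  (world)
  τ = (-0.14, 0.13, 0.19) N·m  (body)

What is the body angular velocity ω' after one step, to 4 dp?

precession coupling ω×(Iω) = (-0.0405, 0.1521, 0.1950)
α = I⁻¹(τ − ω×Iω) = (-1.9900, -0.1473, -0.0278)
ω + α·dt = (-1.3398, -1.5029, 0.8994)

ω' = (-1.3398, -1.5029, 0.8994)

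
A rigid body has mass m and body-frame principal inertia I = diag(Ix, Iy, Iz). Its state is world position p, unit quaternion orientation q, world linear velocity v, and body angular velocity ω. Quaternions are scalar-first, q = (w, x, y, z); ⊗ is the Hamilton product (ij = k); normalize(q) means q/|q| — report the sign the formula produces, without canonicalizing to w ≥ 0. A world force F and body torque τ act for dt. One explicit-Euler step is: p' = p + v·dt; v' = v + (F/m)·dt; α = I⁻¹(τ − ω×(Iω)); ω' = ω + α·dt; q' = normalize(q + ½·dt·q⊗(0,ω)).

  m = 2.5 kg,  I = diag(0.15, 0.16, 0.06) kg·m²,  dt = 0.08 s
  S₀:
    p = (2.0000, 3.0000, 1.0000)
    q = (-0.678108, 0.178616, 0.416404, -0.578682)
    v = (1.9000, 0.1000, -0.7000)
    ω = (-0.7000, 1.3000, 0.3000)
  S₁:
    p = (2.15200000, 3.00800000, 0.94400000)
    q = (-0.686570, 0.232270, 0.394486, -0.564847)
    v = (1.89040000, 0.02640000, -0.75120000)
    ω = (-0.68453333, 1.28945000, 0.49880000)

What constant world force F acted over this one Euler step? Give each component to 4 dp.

F = (-0.3000, -2.3000, -1.6000)

Δv = v₁−v₀ = (-0.00960000, -0.07360000, -0.05120000)
F = m·Δv/dt = (-0.3000, -2.3000, -1.6000)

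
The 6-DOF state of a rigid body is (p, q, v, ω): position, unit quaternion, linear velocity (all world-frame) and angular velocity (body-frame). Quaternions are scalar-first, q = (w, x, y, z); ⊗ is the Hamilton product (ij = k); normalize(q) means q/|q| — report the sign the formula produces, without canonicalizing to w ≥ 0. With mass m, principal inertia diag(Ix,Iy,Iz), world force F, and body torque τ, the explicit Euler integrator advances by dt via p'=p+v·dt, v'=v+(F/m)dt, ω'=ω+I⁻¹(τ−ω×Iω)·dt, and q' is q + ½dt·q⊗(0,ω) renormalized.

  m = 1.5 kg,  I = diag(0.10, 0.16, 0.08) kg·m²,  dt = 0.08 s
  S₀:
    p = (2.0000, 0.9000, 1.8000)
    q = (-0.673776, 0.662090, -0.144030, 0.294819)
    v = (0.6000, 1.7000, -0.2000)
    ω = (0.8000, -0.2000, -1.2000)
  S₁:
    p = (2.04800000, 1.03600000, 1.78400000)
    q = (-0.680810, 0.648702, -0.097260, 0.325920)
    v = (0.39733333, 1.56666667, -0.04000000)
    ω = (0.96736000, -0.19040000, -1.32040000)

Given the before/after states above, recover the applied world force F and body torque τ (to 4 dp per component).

velocity change Δv = (-0.20266667, -0.13333333, 0.16000000)
F = m·Δv/dt = (-3.8000, -2.5000, 3.0000)
ω₁ − ω₀ = (0.16736000, 0.00960000, -0.12040000)
gyro term ω₀×Iω₀ = (-0.0192, -0.0192, -0.0096)
applied torque τ = (0.1900, 0.0000, -0.1300)

F = (-3.8000, -2.5000, 3.0000)
τ = (0.1900, 0.0000, -0.1300)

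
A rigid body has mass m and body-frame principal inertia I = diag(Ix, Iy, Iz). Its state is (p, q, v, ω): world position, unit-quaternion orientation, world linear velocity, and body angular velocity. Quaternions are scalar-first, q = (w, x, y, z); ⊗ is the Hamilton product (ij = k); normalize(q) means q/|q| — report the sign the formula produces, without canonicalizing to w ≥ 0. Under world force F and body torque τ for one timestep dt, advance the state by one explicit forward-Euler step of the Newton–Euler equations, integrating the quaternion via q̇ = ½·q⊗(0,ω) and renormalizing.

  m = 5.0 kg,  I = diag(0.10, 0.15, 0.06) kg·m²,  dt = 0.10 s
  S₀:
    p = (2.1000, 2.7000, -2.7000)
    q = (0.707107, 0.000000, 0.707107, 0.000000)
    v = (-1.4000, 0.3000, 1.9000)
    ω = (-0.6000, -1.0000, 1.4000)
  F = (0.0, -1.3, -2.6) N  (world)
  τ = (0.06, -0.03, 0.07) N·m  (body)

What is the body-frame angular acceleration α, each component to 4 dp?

α = (-0.6600, 0.0240, 0.6667)

precession coupling ω×(Iω) = (0.1260, -0.0336, 0.0300)
angular accel α = (-0.6600, 0.0240, 0.6667)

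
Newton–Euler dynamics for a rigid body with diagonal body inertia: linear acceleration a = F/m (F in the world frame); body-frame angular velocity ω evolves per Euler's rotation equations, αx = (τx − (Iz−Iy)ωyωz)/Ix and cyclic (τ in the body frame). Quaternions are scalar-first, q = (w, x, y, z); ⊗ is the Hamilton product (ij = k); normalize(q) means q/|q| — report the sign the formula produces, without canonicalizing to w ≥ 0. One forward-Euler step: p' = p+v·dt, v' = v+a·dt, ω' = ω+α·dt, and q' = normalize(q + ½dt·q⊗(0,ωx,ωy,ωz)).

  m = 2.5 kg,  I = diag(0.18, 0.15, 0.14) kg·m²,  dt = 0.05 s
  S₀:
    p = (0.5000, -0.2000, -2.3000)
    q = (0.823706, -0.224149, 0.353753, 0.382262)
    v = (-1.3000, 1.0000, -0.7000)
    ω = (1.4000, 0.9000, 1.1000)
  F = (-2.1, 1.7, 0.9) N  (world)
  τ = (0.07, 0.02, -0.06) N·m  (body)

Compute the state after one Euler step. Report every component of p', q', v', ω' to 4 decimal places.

p' = (0.4350, -0.1500, -2.3350)
q' = (0.8121, -0.1940, 0.3913, 0.3870)
v' = (-1.3420, 1.0340, -0.6820)
ω' = (1.4222, 0.8861, 1.0921)

new position p' = (0.4350, -0.1500, -2.3350)
v + (F/m)dt = (-1.3420, 1.0340, -0.6820)
ω×(Iω) gyroscopic = (-0.0099, 0.0616, -0.0378)
α = I⁻¹(τ − ω×Iω) = (0.4439, -0.2773, -0.1586)
ω + α·dt = (1.4222, 0.8861, 1.0921)
2q̇ = q⊗(0,ω) = (-0.4250573, 1.1982809, 1.5230661, 0.2090883)
q + ½dt·q⊗(0,ω), renormalized = (0.8121, -0.1940, 0.3913, 0.3870)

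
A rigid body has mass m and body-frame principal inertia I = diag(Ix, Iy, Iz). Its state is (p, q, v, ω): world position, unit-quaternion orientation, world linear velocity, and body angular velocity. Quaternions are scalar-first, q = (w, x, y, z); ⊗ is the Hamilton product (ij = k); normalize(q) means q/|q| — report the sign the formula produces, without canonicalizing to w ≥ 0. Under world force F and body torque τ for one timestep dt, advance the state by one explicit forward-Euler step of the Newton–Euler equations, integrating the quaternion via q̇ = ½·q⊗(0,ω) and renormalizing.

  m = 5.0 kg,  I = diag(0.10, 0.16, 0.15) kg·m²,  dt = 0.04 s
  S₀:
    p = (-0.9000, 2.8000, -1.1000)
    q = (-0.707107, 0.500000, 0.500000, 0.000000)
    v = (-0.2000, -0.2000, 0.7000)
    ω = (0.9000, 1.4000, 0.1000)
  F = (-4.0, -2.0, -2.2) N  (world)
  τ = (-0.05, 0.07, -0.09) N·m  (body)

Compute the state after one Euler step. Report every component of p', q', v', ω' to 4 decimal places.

α = I⁻¹(τ − ω×Iω) = (-0.4860, 0.4656, -1.1040)
ω' = ω + α·dt = (0.8806, 1.4186, 0.0558)
q⊗(0,ω) = (-1.1500000, -0.5863963, -1.0399498, 0.1792893)
q + ½dt·q⊗(0,ω), renormalized = (-0.7297, 0.4880, 0.4789, 0.0036)
p' = p + v·dt = (-0.9080, 2.7920, -1.0720)
new velocity v' = (-0.2320, -0.2160, 0.6824)

p' = (-0.9080, 2.7920, -1.0720)
q' = (-0.7297, 0.4880, 0.4789, 0.0036)
v' = (-0.2320, -0.2160, 0.6824)
ω' = (0.8806, 1.4186, 0.0558)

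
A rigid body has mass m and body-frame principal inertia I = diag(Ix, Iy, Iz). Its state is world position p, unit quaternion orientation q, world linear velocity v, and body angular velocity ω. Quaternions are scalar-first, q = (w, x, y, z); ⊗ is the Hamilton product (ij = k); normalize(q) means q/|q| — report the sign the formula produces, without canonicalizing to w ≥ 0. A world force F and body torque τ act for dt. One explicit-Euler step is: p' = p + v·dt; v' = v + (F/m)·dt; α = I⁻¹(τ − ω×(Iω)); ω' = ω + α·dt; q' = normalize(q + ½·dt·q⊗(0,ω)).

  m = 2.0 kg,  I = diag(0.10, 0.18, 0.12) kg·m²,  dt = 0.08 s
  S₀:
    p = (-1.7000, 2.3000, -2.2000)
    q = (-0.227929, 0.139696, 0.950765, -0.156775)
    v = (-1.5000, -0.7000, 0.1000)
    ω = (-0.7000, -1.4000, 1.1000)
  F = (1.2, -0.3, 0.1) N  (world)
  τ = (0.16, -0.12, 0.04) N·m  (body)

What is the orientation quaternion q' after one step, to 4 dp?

Hamilton product q⊗(0,ω) = (1.6013107, 0.9859068, 0.2751775, 0.2192392)
q' = normalize(q + ½dt·q⊗(0,ω)) = (-0.1634, 0.1786, 0.9590, -0.1476)

q' = (-0.1634, 0.1786, 0.9590, -0.1476)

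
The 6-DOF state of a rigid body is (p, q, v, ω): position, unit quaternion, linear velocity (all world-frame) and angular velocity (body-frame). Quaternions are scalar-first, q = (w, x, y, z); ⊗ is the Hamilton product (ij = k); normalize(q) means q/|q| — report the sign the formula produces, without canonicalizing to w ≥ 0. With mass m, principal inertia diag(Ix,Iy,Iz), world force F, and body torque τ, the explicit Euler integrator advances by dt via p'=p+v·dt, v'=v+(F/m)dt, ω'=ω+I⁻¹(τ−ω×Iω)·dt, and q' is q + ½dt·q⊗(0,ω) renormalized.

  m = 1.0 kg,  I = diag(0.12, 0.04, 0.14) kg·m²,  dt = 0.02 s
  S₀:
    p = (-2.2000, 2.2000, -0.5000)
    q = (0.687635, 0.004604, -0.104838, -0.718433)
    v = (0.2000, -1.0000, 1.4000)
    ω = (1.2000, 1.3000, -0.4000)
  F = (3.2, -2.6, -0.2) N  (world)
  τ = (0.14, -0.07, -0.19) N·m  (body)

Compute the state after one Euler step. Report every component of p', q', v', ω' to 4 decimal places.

(τ − ω×Iω)/I = (1.6000, -1.9900, -0.4657)
ω + α·dt = (1.2320, 1.2602, -0.4093)
Hamilton product q⊗(0,ω) = (-0.1566086, 1.8010601, 0.0336475, -0.1432632)
q + ½dt·q⊗(0,ω), renormalized = (0.6860, 0.0226, -0.1045, -0.7197)
p' = p + v·dt = (-2.1960, 2.1800, -0.4720)
v' = v + a·dt = (0.2640, -1.0520, 1.3960)

p' = (-2.1960, 2.1800, -0.4720)
q' = (0.6860, 0.0226, -0.1045, -0.7197)
v' = (0.2640, -1.0520, 1.3960)
ω' = (1.2320, 1.2602, -0.4093)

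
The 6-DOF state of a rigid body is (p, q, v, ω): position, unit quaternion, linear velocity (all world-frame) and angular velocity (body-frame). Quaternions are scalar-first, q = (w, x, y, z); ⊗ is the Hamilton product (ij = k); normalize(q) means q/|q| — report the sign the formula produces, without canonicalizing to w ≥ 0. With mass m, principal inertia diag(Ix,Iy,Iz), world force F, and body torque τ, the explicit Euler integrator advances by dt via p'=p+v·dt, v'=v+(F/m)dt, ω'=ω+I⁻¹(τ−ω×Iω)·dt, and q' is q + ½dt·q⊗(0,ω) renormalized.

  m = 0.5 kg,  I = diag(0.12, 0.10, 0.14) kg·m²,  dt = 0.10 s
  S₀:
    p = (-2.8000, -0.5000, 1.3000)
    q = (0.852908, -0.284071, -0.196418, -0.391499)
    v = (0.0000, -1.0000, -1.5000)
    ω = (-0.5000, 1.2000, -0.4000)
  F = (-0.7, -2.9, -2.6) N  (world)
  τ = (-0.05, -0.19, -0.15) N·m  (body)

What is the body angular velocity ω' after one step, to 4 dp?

ω' = (-0.5257, 1.0140, -0.5157)

precession coupling ω×(Iω) = (-0.0192, -0.0040, 0.0120)
α = I⁻¹(τ − ω×Iω) = (-0.2567, -1.8600, -1.1571)
ω' = ω + α·dt = (-0.5257, 1.0140, -0.5157)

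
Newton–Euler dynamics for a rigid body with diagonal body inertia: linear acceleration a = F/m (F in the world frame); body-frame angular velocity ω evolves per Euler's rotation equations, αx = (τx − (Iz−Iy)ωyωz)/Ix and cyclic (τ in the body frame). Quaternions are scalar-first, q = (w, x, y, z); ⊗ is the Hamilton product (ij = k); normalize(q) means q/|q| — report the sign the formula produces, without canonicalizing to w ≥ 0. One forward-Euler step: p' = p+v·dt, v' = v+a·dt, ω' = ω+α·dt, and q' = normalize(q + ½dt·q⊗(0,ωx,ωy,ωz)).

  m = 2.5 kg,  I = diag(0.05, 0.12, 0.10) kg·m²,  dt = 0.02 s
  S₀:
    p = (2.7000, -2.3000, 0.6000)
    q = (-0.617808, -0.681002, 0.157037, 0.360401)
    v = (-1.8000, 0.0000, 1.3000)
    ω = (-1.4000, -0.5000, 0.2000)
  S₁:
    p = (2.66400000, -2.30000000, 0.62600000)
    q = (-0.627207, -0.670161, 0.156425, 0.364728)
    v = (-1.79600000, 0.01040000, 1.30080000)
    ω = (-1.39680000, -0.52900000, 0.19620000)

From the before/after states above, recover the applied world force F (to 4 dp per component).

velocity change Δv = (0.00400000, 0.01040000, 0.00080000)
F = m·Δv/dt = (0.5000, 1.3000, 0.1000)

F = (0.5000, 1.3000, 0.1000)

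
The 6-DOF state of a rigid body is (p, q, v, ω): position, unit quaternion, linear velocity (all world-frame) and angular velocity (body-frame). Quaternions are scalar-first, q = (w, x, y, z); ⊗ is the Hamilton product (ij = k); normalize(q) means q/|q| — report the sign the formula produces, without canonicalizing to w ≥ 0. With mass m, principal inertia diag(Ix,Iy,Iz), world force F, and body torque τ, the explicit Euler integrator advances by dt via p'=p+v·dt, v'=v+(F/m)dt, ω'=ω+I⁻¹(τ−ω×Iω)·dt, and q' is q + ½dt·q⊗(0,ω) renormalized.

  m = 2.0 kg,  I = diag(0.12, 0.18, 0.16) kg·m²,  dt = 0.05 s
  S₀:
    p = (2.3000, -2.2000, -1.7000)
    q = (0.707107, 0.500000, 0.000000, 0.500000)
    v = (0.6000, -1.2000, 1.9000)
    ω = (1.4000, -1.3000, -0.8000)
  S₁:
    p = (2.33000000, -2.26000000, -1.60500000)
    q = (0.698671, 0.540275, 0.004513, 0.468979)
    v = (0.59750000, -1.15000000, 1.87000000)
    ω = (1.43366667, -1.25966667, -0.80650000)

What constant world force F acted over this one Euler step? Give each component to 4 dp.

F = (-0.1000, 2.0000, -1.2000)

velocity change Δv = (-0.00250000, 0.05000000, -0.03000000)
F = m·Δv/dt = (-0.1000, 2.0000, -1.2000)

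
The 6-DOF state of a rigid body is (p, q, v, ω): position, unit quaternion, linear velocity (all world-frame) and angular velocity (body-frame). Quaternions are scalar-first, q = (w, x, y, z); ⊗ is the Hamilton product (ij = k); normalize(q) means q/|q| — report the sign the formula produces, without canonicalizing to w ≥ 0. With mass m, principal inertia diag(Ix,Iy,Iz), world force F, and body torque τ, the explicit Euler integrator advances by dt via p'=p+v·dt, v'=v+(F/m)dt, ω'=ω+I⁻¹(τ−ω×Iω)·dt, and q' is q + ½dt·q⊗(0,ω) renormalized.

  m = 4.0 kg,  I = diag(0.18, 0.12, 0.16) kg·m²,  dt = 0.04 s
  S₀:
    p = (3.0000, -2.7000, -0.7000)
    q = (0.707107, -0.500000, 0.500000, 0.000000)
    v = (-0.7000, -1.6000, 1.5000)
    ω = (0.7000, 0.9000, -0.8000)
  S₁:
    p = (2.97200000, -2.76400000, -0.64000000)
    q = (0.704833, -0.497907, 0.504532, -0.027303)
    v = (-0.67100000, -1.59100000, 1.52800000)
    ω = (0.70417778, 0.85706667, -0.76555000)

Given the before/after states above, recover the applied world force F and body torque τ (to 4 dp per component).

ω₁ − ω₀ = (0.00417778, -0.04293333, 0.03445000)
precession coupling = (-0.0288, -0.0112, -0.0378)
I·α + gyro = (-0.0100, -0.1400, 0.1000)
Δv = v₁−v₀ = (0.02900000, 0.00900000, 0.02800000)
m·(v₁−v₀)/dt = (2.9000, 0.9000, 2.8000)

F = (2.9000, 0.9000, 2.8000)
τ = (-0.0100, -0.1400, 0.1000)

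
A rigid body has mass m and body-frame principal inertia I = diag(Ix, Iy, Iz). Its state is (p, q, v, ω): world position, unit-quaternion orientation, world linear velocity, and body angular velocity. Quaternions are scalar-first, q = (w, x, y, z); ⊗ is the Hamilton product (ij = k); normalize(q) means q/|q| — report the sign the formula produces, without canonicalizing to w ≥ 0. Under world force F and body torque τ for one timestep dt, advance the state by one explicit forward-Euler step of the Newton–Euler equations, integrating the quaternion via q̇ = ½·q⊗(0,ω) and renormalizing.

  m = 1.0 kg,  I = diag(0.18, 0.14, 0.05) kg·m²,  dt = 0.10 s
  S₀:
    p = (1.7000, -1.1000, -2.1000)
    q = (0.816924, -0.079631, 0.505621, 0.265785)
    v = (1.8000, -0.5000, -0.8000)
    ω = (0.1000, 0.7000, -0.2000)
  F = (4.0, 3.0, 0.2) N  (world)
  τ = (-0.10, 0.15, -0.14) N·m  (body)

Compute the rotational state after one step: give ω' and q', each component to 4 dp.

gyro term ω×Iω = (0.0126, -0.0026, -0.0028)
angular accel α = (-0.6256, 1.0900, -2.7440)
new body rate ω' = (0.0374, 0.8090, -0.4744)
2q̇ = q⊗(0,ω) = (-0.2928146, -0.2054813, 0.5824991, -0.2696886)
q + ½dt·q⊗(0,ω), renormalized = (0.8017, -0.0898, 0.5344, 0.2521)

ω' = (0.0374, 0.8090, -0.4744)
q' = (0.8017, -0.0898, 0.5344, 0.2521)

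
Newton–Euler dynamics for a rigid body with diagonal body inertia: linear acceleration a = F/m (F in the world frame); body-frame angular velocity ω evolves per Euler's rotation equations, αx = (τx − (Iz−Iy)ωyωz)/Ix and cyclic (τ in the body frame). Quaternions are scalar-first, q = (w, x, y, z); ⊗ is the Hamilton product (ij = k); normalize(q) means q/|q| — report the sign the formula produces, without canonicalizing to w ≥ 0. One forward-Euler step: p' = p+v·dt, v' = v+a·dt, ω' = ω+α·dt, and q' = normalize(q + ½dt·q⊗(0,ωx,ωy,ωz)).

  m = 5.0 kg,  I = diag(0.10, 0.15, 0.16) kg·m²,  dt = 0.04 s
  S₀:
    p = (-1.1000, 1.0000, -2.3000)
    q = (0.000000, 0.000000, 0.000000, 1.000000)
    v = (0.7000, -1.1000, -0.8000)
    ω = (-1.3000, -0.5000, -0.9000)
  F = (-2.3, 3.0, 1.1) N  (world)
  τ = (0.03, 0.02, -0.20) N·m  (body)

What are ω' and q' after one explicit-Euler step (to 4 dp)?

ω' = (-1.2898, -0.4759, -0.9581)
q' = (0.0180, 0.0100, -0.0260, 0.9995)

ω×(Iω) gyroscopic = (0.0045, -0.0702, 0.0325)
angular accel α = (0.2550, 0.6013, -1.4531)
ω + α·dt = (-1.2898, -0.4759, -0.9581)
Hamilton product q⊗(0,ω) = (0.9000000, 0.5000000, -1.3000000, 0.0000000)
q + ½dt·q⊗(0,ω), renormalized = (0.0180, 0.0100, -0.0260, 0.9995)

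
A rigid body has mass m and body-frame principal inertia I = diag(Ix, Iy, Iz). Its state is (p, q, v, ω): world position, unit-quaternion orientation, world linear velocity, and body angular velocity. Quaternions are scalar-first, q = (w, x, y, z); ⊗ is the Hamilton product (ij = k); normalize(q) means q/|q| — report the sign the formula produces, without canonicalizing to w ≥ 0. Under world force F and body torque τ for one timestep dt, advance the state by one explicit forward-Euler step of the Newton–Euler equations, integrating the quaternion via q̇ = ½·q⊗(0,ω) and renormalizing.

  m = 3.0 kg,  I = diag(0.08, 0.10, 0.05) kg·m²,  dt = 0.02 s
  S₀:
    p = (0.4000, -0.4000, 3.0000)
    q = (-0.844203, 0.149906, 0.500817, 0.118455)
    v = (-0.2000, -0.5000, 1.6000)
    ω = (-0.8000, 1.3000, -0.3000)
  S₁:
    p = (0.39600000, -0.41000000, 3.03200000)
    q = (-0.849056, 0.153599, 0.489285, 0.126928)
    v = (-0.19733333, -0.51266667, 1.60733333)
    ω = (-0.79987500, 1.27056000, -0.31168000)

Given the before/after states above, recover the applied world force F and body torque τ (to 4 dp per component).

rate change Δω = (0.00012500, -0.02944000, -0.01168000)
applied torque τ = (0.0200, -0.1400, -0.0500)
v₁ − v₀ = (0.00266667, -0.01266667, 0.00733333)
applied force F = (0.4000, -1.9000, 1.1000)

F = (0.4000, -1.9000, 1.1000)
τ = (0.0200, -0.1400, -0.0500)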